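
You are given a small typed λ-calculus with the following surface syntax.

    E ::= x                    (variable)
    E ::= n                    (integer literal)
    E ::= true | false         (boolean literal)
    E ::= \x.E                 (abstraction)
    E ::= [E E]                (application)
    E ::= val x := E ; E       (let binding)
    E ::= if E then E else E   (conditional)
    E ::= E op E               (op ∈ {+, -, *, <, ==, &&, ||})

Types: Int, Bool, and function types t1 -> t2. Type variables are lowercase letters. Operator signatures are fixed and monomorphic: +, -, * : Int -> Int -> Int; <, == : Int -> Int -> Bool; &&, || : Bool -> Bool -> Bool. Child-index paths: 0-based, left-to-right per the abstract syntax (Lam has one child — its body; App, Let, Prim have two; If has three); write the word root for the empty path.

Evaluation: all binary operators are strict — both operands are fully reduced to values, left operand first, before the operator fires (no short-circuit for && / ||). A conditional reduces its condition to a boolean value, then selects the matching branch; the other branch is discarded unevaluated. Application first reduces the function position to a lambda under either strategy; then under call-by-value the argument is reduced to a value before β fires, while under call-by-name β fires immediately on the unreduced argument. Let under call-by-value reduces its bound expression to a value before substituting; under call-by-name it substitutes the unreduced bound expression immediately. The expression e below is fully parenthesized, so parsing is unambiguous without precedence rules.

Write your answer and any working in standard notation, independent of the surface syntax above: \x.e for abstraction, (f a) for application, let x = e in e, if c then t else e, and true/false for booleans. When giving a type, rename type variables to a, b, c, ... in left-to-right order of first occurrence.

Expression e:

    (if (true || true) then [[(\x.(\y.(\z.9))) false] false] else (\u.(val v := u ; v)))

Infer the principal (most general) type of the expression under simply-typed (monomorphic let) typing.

Answer: Int -> Int

Derivation:
  unify Bool ~ Bool
  unify Bool ~ Bool
  unify Bool ~ Bool
\z._ : c -> Int
\y._ : b -> c -> Int
\x._ : a -> b -> c -> Int
  unify a -> b -> c -> Int ~ Bool -> d
  unify a ~ Bool
  unify b -> c -> Int ~ d
_ _ : b -> c -> Int
  unify b -> c -> Int ~ Bool -> e
  unify b ~ Bool
  unify c -> Int ~ e
_ _ : c -> Int
u : f
let v : f
v : f
\u._ : f -> f
  unify c -> Int ~ f -> f
  unify c ~ f
  unify Int ~ f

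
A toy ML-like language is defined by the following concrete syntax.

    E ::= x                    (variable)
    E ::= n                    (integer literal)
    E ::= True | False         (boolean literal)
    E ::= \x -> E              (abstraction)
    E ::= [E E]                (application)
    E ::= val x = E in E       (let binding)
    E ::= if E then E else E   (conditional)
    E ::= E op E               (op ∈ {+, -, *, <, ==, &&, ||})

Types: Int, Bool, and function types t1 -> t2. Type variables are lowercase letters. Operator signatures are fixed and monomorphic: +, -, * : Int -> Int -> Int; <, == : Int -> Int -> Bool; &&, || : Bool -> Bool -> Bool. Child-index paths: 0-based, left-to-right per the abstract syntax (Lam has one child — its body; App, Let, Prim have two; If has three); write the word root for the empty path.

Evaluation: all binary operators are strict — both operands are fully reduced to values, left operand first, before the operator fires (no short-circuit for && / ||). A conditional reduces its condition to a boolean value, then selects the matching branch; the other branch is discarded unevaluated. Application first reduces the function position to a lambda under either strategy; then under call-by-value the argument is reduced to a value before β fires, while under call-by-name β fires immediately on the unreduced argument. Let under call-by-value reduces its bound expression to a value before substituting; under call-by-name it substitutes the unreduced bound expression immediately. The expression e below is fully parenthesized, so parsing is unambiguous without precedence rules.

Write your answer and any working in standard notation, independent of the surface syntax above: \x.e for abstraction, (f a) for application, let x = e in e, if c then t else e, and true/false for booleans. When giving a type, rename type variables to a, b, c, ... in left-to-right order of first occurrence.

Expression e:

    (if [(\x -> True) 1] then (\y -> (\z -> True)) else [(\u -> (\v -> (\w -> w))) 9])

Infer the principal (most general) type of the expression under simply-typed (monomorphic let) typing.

Answer: a -> Bool -> Bool

Trace:
\x._ : a -> Bool
  unify a -> Bool ~ Int -> b
  unify a ~ Int
  unify Bool ~ b
_ _ : Bool
  unify Bool ~ Bool
\z._ : d -> Bool
\y._ : c -> d -> Bool
w : g
\w._ : g -> g
\v._ : f -> g -> g
\u._ : e -> f -> g -> g
  unify e -> f -> g -> g ~ Int -> h
  unify e ~ Int
  unify f -> g -> g ~ h
_ _ : f -> g -> g
  unify c -> d -> Bool ~ f -> g -> g
  unify c ~ f
  unify d -> Bool ~ g -> g
  unify d ~ g
  unify Bool ~ g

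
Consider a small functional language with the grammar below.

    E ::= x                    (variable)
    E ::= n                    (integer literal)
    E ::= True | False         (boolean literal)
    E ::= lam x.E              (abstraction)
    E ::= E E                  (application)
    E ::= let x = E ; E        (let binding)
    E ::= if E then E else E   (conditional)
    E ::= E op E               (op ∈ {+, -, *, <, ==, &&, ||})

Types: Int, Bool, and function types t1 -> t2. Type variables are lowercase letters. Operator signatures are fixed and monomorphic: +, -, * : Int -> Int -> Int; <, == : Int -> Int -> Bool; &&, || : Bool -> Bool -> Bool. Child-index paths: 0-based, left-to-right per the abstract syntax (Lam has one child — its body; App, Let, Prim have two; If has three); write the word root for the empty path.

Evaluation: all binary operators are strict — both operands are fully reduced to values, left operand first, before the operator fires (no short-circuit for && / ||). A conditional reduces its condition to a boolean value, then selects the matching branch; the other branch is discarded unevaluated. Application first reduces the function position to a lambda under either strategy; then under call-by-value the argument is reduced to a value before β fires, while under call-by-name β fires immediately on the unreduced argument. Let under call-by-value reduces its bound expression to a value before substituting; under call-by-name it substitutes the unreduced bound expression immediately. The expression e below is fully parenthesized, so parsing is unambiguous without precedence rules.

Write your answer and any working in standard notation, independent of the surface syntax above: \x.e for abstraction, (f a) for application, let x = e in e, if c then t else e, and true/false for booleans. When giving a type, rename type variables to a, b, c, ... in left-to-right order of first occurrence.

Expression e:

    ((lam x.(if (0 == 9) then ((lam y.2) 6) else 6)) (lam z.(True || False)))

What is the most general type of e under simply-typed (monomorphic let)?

Answer: Int

Trace:
  unify Int ~ Int
  unify Int ~ Int
  unify Bool ~ Bool
\y._ : b -> Int
  unify b -> Int ~ Int -> c
  unify b ~ Int
  unify Int ~ c
_ _ : Int
  unify Int ~ Int
\x._ : a -> Int
  unify Bool ~ Bool
  unify Bool ~ Bool
\z._ : d -> Bool
  unify a -> Int ~ (d -> Bool) -> e
  unify a ~ d -> Bool
  unify Int ~ e
_ _ : Int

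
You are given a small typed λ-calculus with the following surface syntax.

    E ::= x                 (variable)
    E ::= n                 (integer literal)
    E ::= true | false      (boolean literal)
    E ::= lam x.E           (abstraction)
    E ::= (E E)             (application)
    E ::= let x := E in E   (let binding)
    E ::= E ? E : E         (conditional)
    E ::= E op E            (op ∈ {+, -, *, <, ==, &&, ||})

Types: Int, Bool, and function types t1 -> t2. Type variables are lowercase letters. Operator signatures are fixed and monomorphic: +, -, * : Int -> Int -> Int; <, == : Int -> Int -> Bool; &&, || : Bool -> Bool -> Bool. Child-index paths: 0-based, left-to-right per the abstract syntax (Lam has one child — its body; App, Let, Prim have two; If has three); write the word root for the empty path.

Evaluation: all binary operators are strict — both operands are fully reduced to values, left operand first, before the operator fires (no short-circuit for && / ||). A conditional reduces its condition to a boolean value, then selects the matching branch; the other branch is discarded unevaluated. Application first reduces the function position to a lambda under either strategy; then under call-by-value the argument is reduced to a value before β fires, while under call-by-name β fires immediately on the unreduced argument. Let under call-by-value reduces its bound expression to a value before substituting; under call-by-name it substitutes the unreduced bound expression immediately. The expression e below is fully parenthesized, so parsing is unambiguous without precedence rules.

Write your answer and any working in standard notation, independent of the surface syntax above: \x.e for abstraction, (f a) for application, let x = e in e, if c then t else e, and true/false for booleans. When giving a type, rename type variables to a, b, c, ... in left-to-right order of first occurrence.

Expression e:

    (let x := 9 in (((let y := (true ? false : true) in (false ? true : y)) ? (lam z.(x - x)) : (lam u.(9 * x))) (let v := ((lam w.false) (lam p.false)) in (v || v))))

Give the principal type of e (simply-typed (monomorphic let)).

Trace:
let x : Int
  unify Bool ~ Bool
  unify Bool ~ Bool
let y : Bool
  unify Bool ~ Bool
y : Bool
  unify Bool ~ Bool
  unify Bool ~ Bool
x : Int
  unify Int ~ Int
x : Int
  unify Int ~ Int
\z._ : a -> Int
  unify Int ~ Int
x : Int
  unify Int ~ Int
\u._ : b -> Int
  unify a -> Int ~ b -> Int
  unify a ~ b
  unify Int ~ Int
\w._ : c -> Bool
\p._ : d -> Bool
  unify c -> Bool ~ (d -> Bool) -> e
  unify c ~ d -> Bool
  unify Bool ~ e
_ _ : Bool
let v : Bool
v : Bool
  unify Bool ~ Bool
v : Bool
  unify Bool ~ Bool
  unify b -> Int ~ Bool -> f
  unify b ~ Bool
  unify Int ~ f
_ _ : Int

Answer: Int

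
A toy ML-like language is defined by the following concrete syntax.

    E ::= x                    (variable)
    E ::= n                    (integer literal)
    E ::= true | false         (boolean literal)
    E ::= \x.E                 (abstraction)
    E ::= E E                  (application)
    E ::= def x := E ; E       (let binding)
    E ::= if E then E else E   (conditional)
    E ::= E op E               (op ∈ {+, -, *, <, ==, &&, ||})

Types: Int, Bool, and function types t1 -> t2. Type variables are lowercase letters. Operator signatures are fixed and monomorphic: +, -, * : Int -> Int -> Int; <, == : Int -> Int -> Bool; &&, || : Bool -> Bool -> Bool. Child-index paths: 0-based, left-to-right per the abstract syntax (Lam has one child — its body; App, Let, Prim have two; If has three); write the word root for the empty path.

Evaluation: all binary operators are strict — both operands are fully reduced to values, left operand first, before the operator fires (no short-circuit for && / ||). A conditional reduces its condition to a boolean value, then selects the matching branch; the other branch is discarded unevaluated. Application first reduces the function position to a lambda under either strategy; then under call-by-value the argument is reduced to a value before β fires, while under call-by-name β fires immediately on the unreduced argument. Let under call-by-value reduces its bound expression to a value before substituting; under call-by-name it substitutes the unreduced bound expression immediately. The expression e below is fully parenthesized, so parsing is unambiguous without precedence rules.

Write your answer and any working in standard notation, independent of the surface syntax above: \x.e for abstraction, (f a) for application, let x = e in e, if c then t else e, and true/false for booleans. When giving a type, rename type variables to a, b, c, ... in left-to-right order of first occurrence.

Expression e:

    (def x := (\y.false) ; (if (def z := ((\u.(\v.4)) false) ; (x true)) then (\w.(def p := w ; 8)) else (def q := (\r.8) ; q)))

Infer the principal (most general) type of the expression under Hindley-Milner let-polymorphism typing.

Answer: a -> Int

Working:
\y._ : a -> Bool
let x : forall. a -> Bool
\v._ : c -> Int
\u._ : b -> c -> Int
  unify b -> c -> Int ~ Bool -> d
  unify b ~ Bool
  unify c -> Int ~ d
_ _ : c -> Int
let z : forall. c -> Int
x : e -> Bool
  unify e -> Bool ~ Bool -> f
  unify e ~ Bool
  unify Bool ~ f
_ _ : Bool
  unify Bool ~ Bool
w : g
let p : g
\w._ : g -> Int
\r._ : h -> Int
let q : forall. h -> Int
q : i -> Int
  unify g -> Int ~ i -> Int
  unify g ~ i
  unify Int ~ Int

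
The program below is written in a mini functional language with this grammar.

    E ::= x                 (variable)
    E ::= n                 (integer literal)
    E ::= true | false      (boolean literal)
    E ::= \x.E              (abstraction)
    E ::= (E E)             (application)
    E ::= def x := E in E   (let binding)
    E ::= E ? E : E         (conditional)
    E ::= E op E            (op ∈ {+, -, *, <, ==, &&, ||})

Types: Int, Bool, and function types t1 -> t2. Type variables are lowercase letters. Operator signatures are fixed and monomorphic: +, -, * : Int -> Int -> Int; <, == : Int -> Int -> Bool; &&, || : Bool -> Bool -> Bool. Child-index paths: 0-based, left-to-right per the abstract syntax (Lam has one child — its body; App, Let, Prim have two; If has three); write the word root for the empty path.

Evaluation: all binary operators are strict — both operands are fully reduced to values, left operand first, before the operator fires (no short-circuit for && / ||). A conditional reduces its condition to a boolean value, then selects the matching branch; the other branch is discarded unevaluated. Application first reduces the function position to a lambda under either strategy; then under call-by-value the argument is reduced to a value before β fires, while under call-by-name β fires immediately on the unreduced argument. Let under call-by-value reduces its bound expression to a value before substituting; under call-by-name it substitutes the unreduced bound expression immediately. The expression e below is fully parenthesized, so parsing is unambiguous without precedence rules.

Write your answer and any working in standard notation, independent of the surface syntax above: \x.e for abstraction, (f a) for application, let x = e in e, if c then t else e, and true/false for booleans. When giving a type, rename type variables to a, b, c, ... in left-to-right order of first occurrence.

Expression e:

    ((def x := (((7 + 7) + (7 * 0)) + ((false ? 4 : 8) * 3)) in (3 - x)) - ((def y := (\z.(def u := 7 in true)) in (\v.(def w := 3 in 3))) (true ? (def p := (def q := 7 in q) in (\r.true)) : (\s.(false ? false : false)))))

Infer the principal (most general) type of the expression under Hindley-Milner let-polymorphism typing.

Derivation:
  unify Int ~ Int
  unify Int ~ Int
  unify Int ~ Int
  unify Int ~ Int
  unify Int ~ Int
  unify Int ~ Int
  unify Int ~ Int
  unify Bool ~ Bool
  unify Int ~ Int
  unify Int ~ Int
  unify Int ~ Int
  unify Int ~ Int
let x : Int
  unify Int ~ Int
x : Int
  unify Int ~ Int
  unify Int ~ Int
let u : Int
\z._ : a -> Bool
let y : forall. a -> Bool
let w : Int
\v._ : b -> Int
  unify Bool ~ Bool
let q : Int
q : Int
let p : Int
\r._ : c -> Bool
  unify Bool ~ Bool
  unify Bool ~ Bool
\s._ : d -> Bool
  unify c -> Bool ~ d -> Bool
  unify c ~ d
  unify Bool ~ Bool
  unify b -> Int ~ (d -> Bool) -> e
  unify b ~ d -> Bool
  unify Int ~ e
_ _ : Int
  unify Int ~ Int

Answer: Int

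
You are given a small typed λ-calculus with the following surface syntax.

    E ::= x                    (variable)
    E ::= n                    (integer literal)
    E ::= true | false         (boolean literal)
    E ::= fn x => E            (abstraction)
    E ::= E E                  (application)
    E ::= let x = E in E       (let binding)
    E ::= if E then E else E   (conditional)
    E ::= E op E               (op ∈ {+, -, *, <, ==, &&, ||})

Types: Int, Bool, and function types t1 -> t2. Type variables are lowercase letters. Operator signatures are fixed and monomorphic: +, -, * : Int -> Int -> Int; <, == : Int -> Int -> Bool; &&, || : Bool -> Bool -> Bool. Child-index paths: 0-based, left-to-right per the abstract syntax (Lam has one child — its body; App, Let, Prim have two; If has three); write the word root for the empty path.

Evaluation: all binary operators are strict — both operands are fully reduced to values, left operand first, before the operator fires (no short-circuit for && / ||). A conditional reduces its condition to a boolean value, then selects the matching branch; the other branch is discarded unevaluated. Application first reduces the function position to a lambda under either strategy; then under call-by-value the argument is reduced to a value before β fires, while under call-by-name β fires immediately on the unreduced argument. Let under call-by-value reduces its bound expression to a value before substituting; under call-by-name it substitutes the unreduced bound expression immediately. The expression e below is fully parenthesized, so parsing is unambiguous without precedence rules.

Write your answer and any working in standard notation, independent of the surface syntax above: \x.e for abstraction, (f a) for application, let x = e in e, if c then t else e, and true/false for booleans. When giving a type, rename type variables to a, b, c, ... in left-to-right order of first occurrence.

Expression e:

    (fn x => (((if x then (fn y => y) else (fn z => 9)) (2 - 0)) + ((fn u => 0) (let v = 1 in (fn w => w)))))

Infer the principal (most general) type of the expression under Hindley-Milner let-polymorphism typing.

Working:
x : a
  unify a ~ Bool
y : b
\y._ : b -> b
\z._ : c -> Int
  unify b -> b ~ c -> Int
  unify b ~ c
  unify c ~ Int
  unify Int ~ Int
  unify Int ~ Int
  unify Int -> Int ~ Int -> d
  unify Int ~ Int
  unify Int ~ d
_ _ : Int
  unify Int ~ Int
\u._ : e -> Int
let v : Int
w : f
\w._ : f -> f
  unify e -> Int ~ (f -> f) -> g
  unify e ~ f -> f
  unify Int ~ g
_ _ : Int
  unify Int ~ Int
\x._ : Bool -> Int

Answer: Bool -> Int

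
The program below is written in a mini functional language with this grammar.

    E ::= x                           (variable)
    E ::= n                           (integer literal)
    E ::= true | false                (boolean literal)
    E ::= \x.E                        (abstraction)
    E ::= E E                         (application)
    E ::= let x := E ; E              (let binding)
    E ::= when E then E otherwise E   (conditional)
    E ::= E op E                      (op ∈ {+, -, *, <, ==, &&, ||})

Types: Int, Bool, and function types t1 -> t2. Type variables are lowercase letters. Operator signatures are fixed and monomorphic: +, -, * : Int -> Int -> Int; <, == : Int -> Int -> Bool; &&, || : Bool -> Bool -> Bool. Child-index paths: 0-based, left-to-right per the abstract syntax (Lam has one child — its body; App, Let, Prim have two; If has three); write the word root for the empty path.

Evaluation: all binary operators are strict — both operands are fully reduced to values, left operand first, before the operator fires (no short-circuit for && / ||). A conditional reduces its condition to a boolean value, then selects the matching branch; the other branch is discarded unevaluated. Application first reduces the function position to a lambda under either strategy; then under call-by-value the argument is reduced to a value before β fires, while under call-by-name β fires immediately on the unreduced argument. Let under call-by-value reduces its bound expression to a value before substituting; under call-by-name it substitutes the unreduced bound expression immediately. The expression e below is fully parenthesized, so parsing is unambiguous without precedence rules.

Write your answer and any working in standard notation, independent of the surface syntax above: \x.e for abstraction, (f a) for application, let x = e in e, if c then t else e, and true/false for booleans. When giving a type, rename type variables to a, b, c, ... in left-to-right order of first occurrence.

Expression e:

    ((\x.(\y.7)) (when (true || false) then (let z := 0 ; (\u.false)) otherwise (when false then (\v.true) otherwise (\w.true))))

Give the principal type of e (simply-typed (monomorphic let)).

Trace:
\y._ : b -> Int
\x._ : a -> b -> Int
  unify Bool ~ Bool
  unify Bool ~ Bool
  unify Bool ~ Bool
let z : Int
\u._ : c -> Bool
  unify Bool ~ Bool
\v._ : d -> Bool
\w._ : e -> Bool
  unify d -> Bool ~ e -> Bool
  unify d ~ e
  unify Bool ~ Bool
  unify c -> Bool ~ e -> Bool
  unify c ~ e
  unify Bool ~ Bool
  unify a -> b -> Int ~ (e -> Bool) -> f
  unify a ~ e -> Bool
  unify b -> Int ~ f
_ _ : b -> Int

Answer: a -> Int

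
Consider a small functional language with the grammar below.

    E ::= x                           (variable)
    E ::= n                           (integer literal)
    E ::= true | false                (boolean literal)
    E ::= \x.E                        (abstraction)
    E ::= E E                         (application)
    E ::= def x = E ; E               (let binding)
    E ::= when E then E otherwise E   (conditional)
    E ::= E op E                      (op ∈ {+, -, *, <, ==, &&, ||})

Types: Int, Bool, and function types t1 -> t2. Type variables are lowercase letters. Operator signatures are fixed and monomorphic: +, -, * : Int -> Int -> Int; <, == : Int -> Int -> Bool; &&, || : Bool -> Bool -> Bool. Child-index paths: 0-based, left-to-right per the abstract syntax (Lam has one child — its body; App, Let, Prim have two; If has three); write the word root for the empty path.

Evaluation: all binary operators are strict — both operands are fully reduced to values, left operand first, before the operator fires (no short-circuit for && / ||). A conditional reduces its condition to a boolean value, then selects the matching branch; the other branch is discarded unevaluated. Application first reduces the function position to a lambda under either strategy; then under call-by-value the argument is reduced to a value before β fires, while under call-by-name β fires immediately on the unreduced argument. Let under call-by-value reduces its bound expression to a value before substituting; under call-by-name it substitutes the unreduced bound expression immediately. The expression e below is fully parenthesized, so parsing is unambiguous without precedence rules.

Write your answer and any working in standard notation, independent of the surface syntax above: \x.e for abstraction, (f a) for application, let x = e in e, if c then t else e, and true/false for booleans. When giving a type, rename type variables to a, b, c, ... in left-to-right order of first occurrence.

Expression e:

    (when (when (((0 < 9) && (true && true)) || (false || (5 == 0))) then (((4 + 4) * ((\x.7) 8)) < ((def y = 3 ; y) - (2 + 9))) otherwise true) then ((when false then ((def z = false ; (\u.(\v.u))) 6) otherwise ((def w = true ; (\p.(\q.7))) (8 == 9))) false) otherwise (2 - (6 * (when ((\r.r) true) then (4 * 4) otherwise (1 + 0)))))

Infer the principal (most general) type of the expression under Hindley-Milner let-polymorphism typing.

Answer: Int

Trace:
  unify Int ~ Int
  unify Int ~ Int
  unify Bool ~ Bool
  unify Bool ~ Bool
  unify Bool ~ Bool
  unify Bool ~ Bool
  unify Bool ~ Bool
  unify Bool ~ Bool
  unify Int ~ Int
  unify Int ~ Int
  unify Bool ~ Bool
  unify Bool ~ Bool
  unify Bool ~ Bool
  unify Int ~ Int
  unify Int ~ Int
  unify Int ~ Int
\x._ : a -> Int
  unify a -> Int ~ Int -> b
  unify a ~ Int
  unify Int ~ b
_ _ : Int
  unify Int ~ Int
  unify Int ~ Int
let y : Int
y : Int
  unify Int ~ Int
  unify Int ~ Int
  unify Int ~ Int
  unify Int ~ Int
  unify Int ~ Int
  unify Bool ~ Bool
  unify Bool ~ Bool
  unify Bool ~ Bool
let z : Bool
u : c
\v._ : d -> c
\u._ : c -> d -> c
  unify c -> d -> c ~ Int -> e
  unify c ~ Int
  unify d -> Int ~ e
_ _ : d -> Int
let w : Bool
\q._ : g -> Int
\p._ : f -> g -> Int
  unify Int ~ Int
  unify Int ~ Int
  unify f -> g -> Int ~ Bool -> h
  unify f ~ Bool
  unify g -> Int ~ h
_ _ : g -> Int
  unify d -> Int ~ g -> Int
  unify d ~ g
  unify Int ~ Int
  unify g -> Int ~ Bool -> i
  unify g ~ Bool
  unify Int ~ i
_ _ : Int
  unify Int ~ Int
  unify Int ~ Int
r : j
\r._ : j -> j
  unify j -> j ~ Bool -> k
  unify j ~ Bool
  unify Bool ~ k
_ _ : Bool
  unify Bool ~ Bool
  unify Int ~ Int
  unify Int ~ Int
  unify Int ~ Int
  unify Int ~ Int
  unify Int ~ Int
  unify Int ~ Int
  unify Int ~ Int
  unify Int ~ Int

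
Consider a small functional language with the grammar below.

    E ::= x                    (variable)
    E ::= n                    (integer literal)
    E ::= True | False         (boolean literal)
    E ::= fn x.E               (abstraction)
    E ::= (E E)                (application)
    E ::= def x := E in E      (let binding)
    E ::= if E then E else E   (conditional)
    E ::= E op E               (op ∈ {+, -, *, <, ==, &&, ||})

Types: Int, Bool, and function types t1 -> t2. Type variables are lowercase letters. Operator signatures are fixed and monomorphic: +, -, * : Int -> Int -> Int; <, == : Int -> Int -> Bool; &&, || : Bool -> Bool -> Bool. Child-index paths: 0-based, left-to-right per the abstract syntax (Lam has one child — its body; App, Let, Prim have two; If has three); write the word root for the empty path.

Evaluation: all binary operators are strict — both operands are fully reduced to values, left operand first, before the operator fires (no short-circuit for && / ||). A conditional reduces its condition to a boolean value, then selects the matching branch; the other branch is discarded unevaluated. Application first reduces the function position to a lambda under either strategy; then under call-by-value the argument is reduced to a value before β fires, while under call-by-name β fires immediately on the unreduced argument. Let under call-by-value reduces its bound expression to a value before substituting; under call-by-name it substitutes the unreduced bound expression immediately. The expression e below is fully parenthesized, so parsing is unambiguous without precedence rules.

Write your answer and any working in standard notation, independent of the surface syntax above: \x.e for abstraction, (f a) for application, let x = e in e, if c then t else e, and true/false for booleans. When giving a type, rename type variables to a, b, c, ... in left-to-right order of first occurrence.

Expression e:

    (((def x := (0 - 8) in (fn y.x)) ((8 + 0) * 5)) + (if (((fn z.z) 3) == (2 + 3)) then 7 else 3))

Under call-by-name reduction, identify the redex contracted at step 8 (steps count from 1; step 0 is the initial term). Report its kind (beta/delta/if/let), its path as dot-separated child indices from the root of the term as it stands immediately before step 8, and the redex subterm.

Derivation:
step 0: (((let x = (0 - 8) in (\y.x)) ((8 + 0) * 5)) + (if (((\z.z) 3) == (2 + 3)) then 7 else 3))
step 1: [let@0.0] (((\y.(0 - 8)) ((8 + 0) * 5)) + (if (((\z.z) 3) == (2 + 3)) then 7 else 3))
step 2: [beta@0] ((0 - 8) + (if (((\z.z) 3) == (2 + 3)) then 7 else 3))
step 3: [delta@0] (-8 + (if (((\z.z) 3) == (2 + 3)) then 7 else 3))
step 4: [beta@1.0.0] (-8 + (if (3 == (2 + 3)) then 7 else 3))
step 5: [delta@1.0.1] (-8 + (if (3 == 5) then 7 else 3))
step 6: [delta@1.0] (-8 + (if false then 7 else 3))
step 7: [if@1] (-8 + 3)
step 8: [delta@root] -5

Answer: delta at root : (-8 + 3)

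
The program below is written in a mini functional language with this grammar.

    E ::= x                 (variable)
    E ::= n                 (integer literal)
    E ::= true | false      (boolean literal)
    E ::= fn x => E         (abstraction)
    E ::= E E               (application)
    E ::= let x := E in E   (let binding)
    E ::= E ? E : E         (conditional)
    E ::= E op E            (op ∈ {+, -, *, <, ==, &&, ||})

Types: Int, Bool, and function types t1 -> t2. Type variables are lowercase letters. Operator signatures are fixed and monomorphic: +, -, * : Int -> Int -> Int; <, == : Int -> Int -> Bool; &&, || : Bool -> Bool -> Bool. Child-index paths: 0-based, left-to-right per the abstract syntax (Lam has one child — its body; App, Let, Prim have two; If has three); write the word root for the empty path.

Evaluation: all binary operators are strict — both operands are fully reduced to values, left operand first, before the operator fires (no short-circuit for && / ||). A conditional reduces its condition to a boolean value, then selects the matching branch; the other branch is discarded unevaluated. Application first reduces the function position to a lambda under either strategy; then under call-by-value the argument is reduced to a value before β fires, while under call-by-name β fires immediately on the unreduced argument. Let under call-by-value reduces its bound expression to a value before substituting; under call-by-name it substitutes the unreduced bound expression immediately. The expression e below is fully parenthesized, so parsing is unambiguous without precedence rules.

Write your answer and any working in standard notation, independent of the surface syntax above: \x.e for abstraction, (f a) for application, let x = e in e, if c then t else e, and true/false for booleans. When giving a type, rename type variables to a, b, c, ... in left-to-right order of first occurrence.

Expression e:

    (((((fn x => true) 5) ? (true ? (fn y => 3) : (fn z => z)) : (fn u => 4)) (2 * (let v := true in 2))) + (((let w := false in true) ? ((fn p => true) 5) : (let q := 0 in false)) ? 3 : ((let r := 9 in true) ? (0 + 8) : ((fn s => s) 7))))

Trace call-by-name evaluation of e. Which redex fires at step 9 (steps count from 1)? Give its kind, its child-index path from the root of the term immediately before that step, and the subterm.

Answer: delta at root : (3 + 3)

Working:
step 0: (((if ((\x.true) 5) then (if true then (\y.3) else (\z.z)) else (\u.4)) (2 * (let v = true in 2))) + (if (if (let w = false in true) then ((\p.true) 5) else (let q = 0 in false)) then 3 else (if (let r = 9 in true) then (0 + 8) else ((\s.s) 7))))
step 1: [beta@0.0.0] (((if true then (if true then (\y.3) else (\z.z)) else (\u.4)) (2 * (let v = true in 2))) + (if (if (let w = false in true) then ((\p.true) 5) else (let q = 0 in false)) then 3 else (if (let r = 9 in true) then (0 + 8) else ((\s.s) 7))))
step 2: [if@0.0] (((if true then (\y.3) else (\z.z)) (2 * (let v = true in 2))) + (if (if (let w = false in true) then ((\p.true) 5) else (let q = 0 in false)) then 3 else (if (let r = 9 in true) then (0 + 8) else ((\s.s) 7))))
step 3: [if@0.0] (((\y.3) (2 * (let v = true in 2))) + (if (if (let w = false in true) then ((\p.true) 5) else (let q = 0 in false)) then 3 else (if (let r = 9 in true) then (0 + 8) else ((\s.s) 7))))
step 4: [beta@0] (3 + (if (if (let w = false in true) then ((\p.true) 5) else (let q = 0 in false)) then 3 else (if (let r = 9 in true) then (0 + 8) else ((\s.s) 7))))
step 5: [let@1.0.0] (3 + (if (if true then ((\p.true) 5) else (let q = 0 in false)) then 3 else (if (let r = 9 in true) then (0 + 8) else ((\s.s) 7))))
step 6: [if@1.0] (3 + (if ((\p.true) 5) then 3 else (if (let r = 9 in true) then (0 + 8) else ((\s.s) 7))))
step 7: [beta@1.0] (3 + (if true then 3 else (if (let r = 9 in true) then (0 + 8) else ((\s.s) 7))))
step 8: [if@1] (3 + 3)
step 9: [delta@root] 6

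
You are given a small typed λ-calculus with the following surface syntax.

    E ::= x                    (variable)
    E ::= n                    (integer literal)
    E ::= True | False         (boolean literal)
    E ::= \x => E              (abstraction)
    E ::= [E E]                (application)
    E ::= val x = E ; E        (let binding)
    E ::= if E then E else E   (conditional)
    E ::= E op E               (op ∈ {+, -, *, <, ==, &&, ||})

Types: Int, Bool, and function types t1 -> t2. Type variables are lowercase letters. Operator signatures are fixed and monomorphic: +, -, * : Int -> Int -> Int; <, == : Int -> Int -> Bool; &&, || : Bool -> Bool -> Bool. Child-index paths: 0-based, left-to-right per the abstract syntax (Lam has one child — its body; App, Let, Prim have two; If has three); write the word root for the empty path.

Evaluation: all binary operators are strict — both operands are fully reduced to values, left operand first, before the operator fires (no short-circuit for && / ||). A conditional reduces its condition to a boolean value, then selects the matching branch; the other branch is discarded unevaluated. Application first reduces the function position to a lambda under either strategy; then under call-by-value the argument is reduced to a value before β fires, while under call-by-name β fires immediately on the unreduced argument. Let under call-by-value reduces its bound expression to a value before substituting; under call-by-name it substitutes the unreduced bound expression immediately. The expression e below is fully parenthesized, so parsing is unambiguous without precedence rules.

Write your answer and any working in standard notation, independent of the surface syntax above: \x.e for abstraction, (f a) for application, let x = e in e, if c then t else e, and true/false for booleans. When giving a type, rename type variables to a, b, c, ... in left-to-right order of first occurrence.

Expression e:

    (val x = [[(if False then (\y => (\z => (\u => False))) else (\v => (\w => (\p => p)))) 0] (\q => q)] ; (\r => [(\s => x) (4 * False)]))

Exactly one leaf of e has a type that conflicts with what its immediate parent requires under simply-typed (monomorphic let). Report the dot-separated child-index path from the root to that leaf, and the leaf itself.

Answer: 1.0.1.1 : false

Trace:
  unify Bool ~ Bool
\u._ : c -> Bool
\z._ : b -> c -> Bool
\y._ : a -> b -> c -> Bool
p : f
\p._ : f -> f
\w._ : e -> f -> f
\v._ : d -> e -> f -> f
  unify a -> b -> c -> Bool ~ d -> e -> f -> f
  unify a ~ d
  unify b -> c -> Bool ~ e -> f -> f
  unify b ~ e
  unify c -> Bool ~ f -> f
  unify c ~ f
  unify Bool ~ f
  unify d -> e -> Bool -> Bool ~ Int -> g
  unify d ~ Int
  unify e -> Bool -> Bool ~ g
_ _ : e -> Bool -> Bool
q : h
\q._ : h -> h
  unify e -> Bool -> Bool ~ (h -> h) -> i
  unify e ~ h -> h
  unify Bool -> Bool ~ i
_ _ : Bool -> Bool
let x : Bool -> Bool
x : Bool -> Bool
\s._ : k -> Bool -> Bool
  unify Int ~ Int
  unify Bool ~ Int
  FAIL: mismatch Bool ~ Int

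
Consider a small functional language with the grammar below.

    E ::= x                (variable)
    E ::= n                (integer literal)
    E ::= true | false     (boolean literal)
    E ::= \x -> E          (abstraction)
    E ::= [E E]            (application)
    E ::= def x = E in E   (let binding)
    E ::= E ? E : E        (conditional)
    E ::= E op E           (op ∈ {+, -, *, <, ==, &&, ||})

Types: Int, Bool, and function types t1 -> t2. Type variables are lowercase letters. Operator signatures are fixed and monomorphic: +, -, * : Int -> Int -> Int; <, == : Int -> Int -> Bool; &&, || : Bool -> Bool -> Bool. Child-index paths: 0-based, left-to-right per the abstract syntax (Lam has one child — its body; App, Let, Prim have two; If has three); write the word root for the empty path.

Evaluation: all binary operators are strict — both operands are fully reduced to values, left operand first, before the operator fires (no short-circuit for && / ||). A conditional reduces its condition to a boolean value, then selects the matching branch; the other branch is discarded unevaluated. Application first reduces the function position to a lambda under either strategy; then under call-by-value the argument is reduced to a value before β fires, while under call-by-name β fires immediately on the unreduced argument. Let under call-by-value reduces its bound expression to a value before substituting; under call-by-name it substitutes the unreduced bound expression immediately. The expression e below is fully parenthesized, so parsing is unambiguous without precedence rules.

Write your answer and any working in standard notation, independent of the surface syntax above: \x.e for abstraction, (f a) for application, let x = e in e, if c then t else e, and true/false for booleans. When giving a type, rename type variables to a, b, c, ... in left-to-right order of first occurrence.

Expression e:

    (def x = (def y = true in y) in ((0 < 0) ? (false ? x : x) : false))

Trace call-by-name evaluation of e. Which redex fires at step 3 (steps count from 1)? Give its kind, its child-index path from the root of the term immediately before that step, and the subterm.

Answer: if at root : (if false then (if false then (let y = true in y) else (let y = true in y)) else false)

Derivation:
step 0: (let x = (let y = true in y) in (if (0 < 0) then (if false then x else x) else false))
step 1: [let@root] (if (0 < 0) then (if false then (let y = true in y) else (let y = true in y)) else false)
step 2: [delta@0] (if false then (if false then (let y = true in y) else (let y = true in y)) else false)
step 3: [if@root] false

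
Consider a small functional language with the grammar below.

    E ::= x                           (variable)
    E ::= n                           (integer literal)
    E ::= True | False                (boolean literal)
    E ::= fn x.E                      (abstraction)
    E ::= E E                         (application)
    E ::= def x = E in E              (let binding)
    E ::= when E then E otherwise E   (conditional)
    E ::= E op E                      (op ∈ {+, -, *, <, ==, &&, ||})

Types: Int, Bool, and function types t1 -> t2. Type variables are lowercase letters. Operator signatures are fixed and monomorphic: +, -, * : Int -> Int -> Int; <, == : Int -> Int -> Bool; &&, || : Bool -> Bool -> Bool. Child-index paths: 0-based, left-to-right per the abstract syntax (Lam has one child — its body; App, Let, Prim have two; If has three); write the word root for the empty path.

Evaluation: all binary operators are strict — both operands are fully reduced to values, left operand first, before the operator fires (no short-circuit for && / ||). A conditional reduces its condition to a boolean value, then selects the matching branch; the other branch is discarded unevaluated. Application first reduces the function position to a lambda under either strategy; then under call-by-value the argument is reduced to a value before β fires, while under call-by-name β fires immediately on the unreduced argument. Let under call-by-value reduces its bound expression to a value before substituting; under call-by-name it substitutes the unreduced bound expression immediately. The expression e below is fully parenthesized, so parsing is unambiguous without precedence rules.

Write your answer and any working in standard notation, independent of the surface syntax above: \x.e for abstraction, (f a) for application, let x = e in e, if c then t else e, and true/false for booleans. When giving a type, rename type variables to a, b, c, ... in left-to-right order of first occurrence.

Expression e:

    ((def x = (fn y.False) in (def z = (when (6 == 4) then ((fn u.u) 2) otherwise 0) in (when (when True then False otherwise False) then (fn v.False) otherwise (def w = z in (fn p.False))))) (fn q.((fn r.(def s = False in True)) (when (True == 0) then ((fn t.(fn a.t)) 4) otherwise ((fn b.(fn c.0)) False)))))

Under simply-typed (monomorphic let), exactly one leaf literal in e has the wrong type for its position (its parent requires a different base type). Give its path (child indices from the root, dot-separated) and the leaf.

Derivation:
\y._ : a -> Bool
let x : a -> Bool
  unify Int ~ Int
  unify Int ~ Int
  unify Bool ~ Bool
u : b
\u._ : b -> b
  unify b -> b ~ Int -> c
  unify b ~ Int
  unify Int ~ c
_ _ : Int
  unify Int ~ Int
let z : Int
  unify Bool ~ Bool
  unify Bool ~ Bool
  unify Bool ~ Bool
\v._ : d -> Bool
z : Int
let w : Int
\p._ : e -> Bool
  unify d -> Bool ~ e -> Bool
  unify d ~ e
  unify Bool ~ Bool
let s : Bool
\r._ : g -> Bool
  unify Bool ~ Int
  FAIL: mismatch Bool ~ Int

Answer: 1.0.1.0.0 : true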